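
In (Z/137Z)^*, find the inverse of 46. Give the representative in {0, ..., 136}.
46^(−1) ≡ 3 (mod 137)

Apply the extended Euclidean algorithm to (137, 46), tracking rows (r, s, t) with s·137 + t·46 = r. Each division r_prev = q·r_cur + r_new produces the new row as (previous row) − q·(current row):
  row A: (137, 1, 0)   [1·137 + 0·46 = 137]
  row B: (46, 0, 1)   [0·137 + 1·46 = 46]
  137 = 2·46 + 45   → row C = row A − 2·row B = (45, 1, −2)   [check: 1·137 − 2·46 = 45]
  46 = 1·45 + 1   → row D = row B − 1·row C = (1, −1, 3)   [check: −1·137 + 3·46 = 1]
  45 = 45·1 + 0   → remainder 0, stop. gcd = 1 (last nonzero row D).
The gcd is 1, so 46 is invertible mod 137. The last nonzero row gives −1·137 + 3·46 = 1, so t = 3. So 46^(−1) ≡ 3 (mod 137). Verify: 46 · 3 = 138 ≡ 1 (mod 137). ✓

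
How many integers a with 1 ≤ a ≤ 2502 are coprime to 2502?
828

The number of a ∈ {1, ..., 2502} with gcd(a, 2502) = 1 is by definition Euler's totient φ(2502). φ is multiplicative, with φ(p^e) = p^e − p^(e−1). Factorise 2502 = 2 · 3^2 · 139. Then
  φ(2502) = (2 − 1) · (3^2 − 3^1) · (139 − 1) = 1 · 6 · 138 = 828.
So there are 828 such integers.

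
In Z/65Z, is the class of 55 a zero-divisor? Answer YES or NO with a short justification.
gcd(55, 65) = 5 > 1, so 55 is not a unit in Z/65Z. In Z/nZ every nonzero non-unit is a zero-divisor: explicitly, take b = 65/gcd = 13 ≠ 0 (mod 65); then 55·13 = 715 = 11·65, i.e. 55·13 ≡ 0 (mod 65). So 55 is a zero-divisor.

Final answer: YES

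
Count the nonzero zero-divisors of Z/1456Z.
In Z/1456Z each nonzero element is either a unit (gcd with 1456 is 1) or a zero-divisor (gcd > 1). The number of units is φ(1456): factorise 1456 = 2^4 · 7 · 13, so φ(1456) = (2^4 − 2^3) · (7 − 1) · (13 − 1) = 8 · 6 · 12 = 576. The nonzero elements number 1456 − 1 = 1455. Hence the nonzero zero-divisors number 1455 − 576 = 879.

Final answer: Z/1456Z has 879 nonzero zero-divisors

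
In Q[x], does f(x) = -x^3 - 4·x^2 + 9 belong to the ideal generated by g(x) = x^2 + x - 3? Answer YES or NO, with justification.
In Q[x] the ideal (g) consists of all multiples of g, so f ∈ (g) iff g | f, i.e. iff the remainder of f on division by g is 0. Divide f by g (g is monic, so eliminate the leading term of the running remainder at each step):
  leading term -x^3: subtract (-x)·g(x) = -x^3 - x^2 + 3·x, leaving -3·x^2 - 3·x + 9
  leading term -3·x^2: subtract (-3)·g(x) = -3·x^2 - 3·x + 9, leaving 0
The remainder is 0, so f(x) = g(x) · h(x) with h(x) = -x - 3. Hence g | f, i.e. f ∈ (g).

Final answer: YES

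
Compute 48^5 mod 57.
Use repeated squaring. Binary(5) = 101. Walk through the bits of the exponent 5 left-to-right: at each bit after the leading one, square the running value, then multiply by 48 if the bit is 1 (always reducing mod 57):
  bit 1 = 1 (leading): start with 48.
  bit 2 = 0: square 48^2 = 2304 ≡ 24 (mod 57).
  bit 3 = 1: square 24^2 = 576 ≡ 6; bit is 1, so multiply 6·48 = 288 ≡ 3 (mod 57).
Final value: 48^5 ≡ 3 (mod 57).

Final answer: 3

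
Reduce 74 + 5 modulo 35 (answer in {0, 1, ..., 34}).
9

Reduce the summands first: 74 ≡ 4 (mod 35), so 74 + 5 ≡ 4 + 5 (mod 35). 4 + 5 = 9; 9 = 0·35 + 9, so (74 + 5) mod 35 = 9.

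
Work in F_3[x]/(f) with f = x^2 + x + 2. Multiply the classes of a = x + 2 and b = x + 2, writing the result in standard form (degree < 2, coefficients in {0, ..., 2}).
a · b ≡ 2 (mod f(x))

Multiply as integer polynomials: a · b = x^2 + 4·x + 4. Reducing coefficients mod 3: a · b ≡ x^2 + x + 1. Now divide by f(x) = x^2 + x + 2 in F_3[x], eliminating the leading term at each step:
  leading term x^2: subtract (1)·f(x) = x^2 + x + 2, leaving 2 (coefficients mod 3)
The degree is now < 2, so this is the remainder. Hence a · b ≡ 2 in F_3[x]/(f).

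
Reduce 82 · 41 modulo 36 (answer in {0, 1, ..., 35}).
14

Reduce the factors first: 82 ≡ 10, 41 ≡ 5 (mod 36), so 82 · 41 ≡ 10 · 5 (mod 36). 10 · 5 = 50. Dividing by 36: 50 = 1·36 + 14. So (82 · 41) mod 36 = 14.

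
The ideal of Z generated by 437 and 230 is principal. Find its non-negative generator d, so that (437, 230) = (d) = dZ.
In the PID Z, (a, b) is generated by gcd(a, b). Compute gcd(437, 230) with the extended Euclidean algorithm, tracking rows (r, s, t) with s·437 + t·230 = r:
  row A: (437, 1, 0)   [1·437 + 0·230 = 437]
  row B: (230, 0, 1)   [0·437 + 1·230 = 230]
  437 = 1·230 + 207   → row C = row A − 1·row B = (207, 1, −1)   [check: 1·437 − 1·230 = 207]
  230 = 1·207 + 23   → row D = row B − 1·row C = (23, −1, 2)   [check: −1·437 + 2·230 = 23]
  207 = 9·23 + 0   → remainder 0, stop. gcd = 23 (last nonzero row D).
So gcd(437, 230) = 23, with Bézout identity −1·437 + 2·230 = 23. Containment (⊇): the Bézout identity exhibits 23 as an element of (437, 230), giving (23) ⊆ (437, 230). Containment (⊆): since 23 | 437 and 23 | 230 (437 = 23·19, 230 = 23·10), every Z-linear combination of 437 and 230 is divisible by 23, so (437, 230) ⊆ (23). Therefore (437, 230) = (23), d = 23.

Final answer: (437, 230) = (23); d = 23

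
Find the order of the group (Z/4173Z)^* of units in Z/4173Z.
(Z/4173Z)^* consists of the classes a with gcd(a, 4173) = 1, so its order is φ(4173). φ is multiplicative, with φ(p^e) = p^e − p^(e−1). Factorise 4173 = 3 · 13 · 107. Then
  φ(4173) = (3 − 1) · (13 − 1) · (107 − 1) = 2 · 12 · 106 = 2544.
Thus |(Z/4173Z)^*| = 2544.

Final answer: |(Z/4173Z)^*| = 2544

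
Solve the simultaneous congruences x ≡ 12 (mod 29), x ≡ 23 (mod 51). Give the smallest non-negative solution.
x ≡ 737 (mod 1479); the representative in [0, 1479) is 737

The moduli 29, 51 are pairwise coprime, so by the CRT there is a unique solution mod 29·51 = 1479.
Solve by successive substitution. Start with x ≡ 12 (mod 29).
  Combine with x ≡ 23 (mod 51): write x = 12 + 29·t and require 12 + 29·t ≡ 23 (mod 51), i.e. 29·t ≡ 23 − 12 ≡ 11 (mod 51). Since 29^(−1) ≡ 44 (mod 51), t ≡ 44·11 ≡ 25 (mod 51). So x ≡ 12 + 29·25 = 737 (mod 1479).
Unique solution in [0, 1479): x = 737.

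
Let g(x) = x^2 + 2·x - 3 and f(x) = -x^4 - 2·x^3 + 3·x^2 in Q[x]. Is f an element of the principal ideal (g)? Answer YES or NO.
In Q[x] the ideal (g) consists of all multiples of g, so f ∈ (g) iff g | f, i.e. iff the remainder of f on division by g is 0. Divide f by g (g is monic, so eliminate the leading term of the running remainder at each step):
  leading term -x^4: subtract (-x^2)·g(x) = -x^4 - 2·x^3 + 3·x^2, leaving 0
The remainder is 0, so f(x) = g(x) · h(x) with h(x) = -x^2. Hence g | f, i.e. f ∈ (g).

Final answer: YES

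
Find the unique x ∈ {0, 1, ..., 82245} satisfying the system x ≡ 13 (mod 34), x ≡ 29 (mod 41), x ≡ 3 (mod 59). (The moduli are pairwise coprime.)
x ≡ 14871 (mod 82246); the representative in [0, 82246) is 14871

The moduli 34, 41, 59 are pairwise coprime, so by the CRT there is a unique solution mod 34·41·59 = 82246.
Solve by successive substitution. Start with x ≡ 13 (mod 34).
  Combine with x ≡ 29 (mod 41): write x = 13 + 34·t and require 13 + 34·t ≡ 29 (mod 41), i.e. 34·t ≡ 29 − 13 ≡ 16 (mod 41). Since 34^(−1) ≡ 35 (mod 41), t ≡ 35·16 ≡ 27 (mod 41). So x ≡ 13 + 34·27 = 931 (mod 1394).
  Combine with x ≡ 3 (mod 59): write x = 931 + 1394·t and require 931 + 1394·t ≡ 3 (mod 59), i.e. 1394·t ≡ 3 − 931 ≡ 16 (mod 59). Since 1394^(−1) ≡ 8 (mod 59) (1394 ≡ 37 (mod 59)), t ≡ 8·16 ≡ 10 (mod 59). So x ≡ 931 + 1394·10 = 14871 (mod 82246).
Unique solution in [0, 82246): x = 14871.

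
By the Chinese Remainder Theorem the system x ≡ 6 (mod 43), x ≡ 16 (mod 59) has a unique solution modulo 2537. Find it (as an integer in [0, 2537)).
x ≡ 2199 (mod 2537); the representative in [0, 2537) is 2199

The moduli 43, 59 are pairwise coprime, so by the CRT there is a unique solution mod 43·59 = 2537.
Solve by successive substitution. Start with x ≡ 6 (mod 43).
  Combine with x ≡ 16 (mod 59): write x = 6 + 43·t and require 6 + 43·t ≡ 16 (mod 59), i.e. 43·t ≡ 16 − 6 ≡ 10 (mod 59). Since 43^(−1) ≡ 11 (mod 59), t ≡ 11·10 ≡ 51 (mod 59). So x ≡ 6 + 43·51 = 2199 (mod 2537).
Unique solution in [0, 2537): x = 2199.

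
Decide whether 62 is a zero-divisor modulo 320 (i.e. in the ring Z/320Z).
YES

gcd(62, 320) = 2 > 1, so 62 is not a unit in Z/320Z. In Z/nZ every nonzero non-unit is a zero-divisor: explicitly, take b = 320/gcd = 160 ≠ 0 (mod 320); then 62·160 = 9920 = 31·320, i.e. 62·160 ≡ 0 (mod 320). So 62 is a zero-divisor.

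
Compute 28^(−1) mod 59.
28^(−1) ≡ 19 (mod 59)

Apply the extended Euclidean algorithm to (59, 28), tracking rows (r, s, t) with s·59 + t·28 = r. Each division r_prev = q·r_cur + r_new produces the new row as (previous row) − q·(current row):
  row A: (59, 1, 0)   [1·59 + 0·28 = 59]
  row B: (28, 0, 1)   [0·59 + 1·28 = 28]
  59 = 2·28 + 3   → row C = row A − 2·row B = (3, 1, −2)   [check: 1·59 − 2·28 = 3]
  28 = 9·3 + 1   → row D = row B − 9·row C = (1, −9, 19)   [check: −9·59 + 19·28 = 1]
  3 = 3·1 + 0   → remainder 0, stop. gcd = 1 (last nonzero row D).
The gcd is 1, so 28 is invertible mod 59. The last nonzero row gives −9·59 + 19·28 = 1, so t = 19. So 28^(−1) ≡ 19 (mod 59). Verify: 28 · 19 = 532 ≡ 1 (mod 59). ✓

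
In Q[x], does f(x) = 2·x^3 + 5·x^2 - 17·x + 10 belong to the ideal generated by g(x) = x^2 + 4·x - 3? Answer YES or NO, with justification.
In Q[x] the ideal (g) consists of all multiples of g, so f ∈ (g) iff g | f, i.e. iff the remainder of f on division by g is 0. Divide f by g (g is monic, so eliminate the leading term of the running remainder at each step):
  leading term 2·x^3: subtract (2·x)·g(x) = 2·x^3 + 8·x^2 - 6·x, leaving -3·x^2 - 11·x + 10
  leading term -3·x^2: subtract (-3)·g(x) = -3·x^2 - 12·x + 9, leaving x + 1
The remainder r(x) = x + 1 ≠ 0 (and deg r < deg g), so g ∤ f, i.e. f ∉ (g).

Final answer: NO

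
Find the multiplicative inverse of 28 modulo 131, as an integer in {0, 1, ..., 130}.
Apply the extended Euclidean algorithm to (131, 28), tracking rows (r, s, t) with s·131 + t·28 = r. Each division r_prev = q·r_cur + r_new produces the new row as (previous row) − q·(current row):
  row A: (131, 1, 0)   [1·131 + 0·28 = 131]
  row B: (28, 0, 1)   [0·131 + 1·28 = 28]
  131 = 4·28 + 19   → row C = row A − 4·row B = (19, 1, −4)   [check: 1·131 − 4·28 = 19]
  28 = 1·19 + 9   → row D = row B − 1·row C = (9, −1, 5)   [check: −1·131 + 5·28 = 9]
  19 = 2·9 + 1   → row E = row C − 2·row D = (1, 3, −14)   [check: 3·131 − 14·28 = 1]
  9 = 9·1 + 0   → remainder 0, stop. gcd = 1 (last nonzero row E).
The gcd is 1, so 28 is invertible mod 131. The last nonzero row gives 3·131 − 14·28 = 1, so t = −14. So 28^(−1) ≡ −14 ≡ 117 (mod 131). Verify: 28 · 117 = 3276 ≡ 1 (mod 131). ✓

Final answer: 28^(−1) ≡ 117 (mod 131)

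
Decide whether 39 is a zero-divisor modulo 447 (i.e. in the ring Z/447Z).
gcd(39, 447) = 3 > 1, so 39 is not a unit in Z/447Z. In Z/nZ every nonzero non-unit is a zero-divisor: explicitly, take b = 447/gcd = 149 ≠ 0 (mod 447); then 39·149 = 5811 = 13·447, i.e. 39·149 ≡ 0 (mod 447). So 39 is a zero-divisor.

Final answer: YES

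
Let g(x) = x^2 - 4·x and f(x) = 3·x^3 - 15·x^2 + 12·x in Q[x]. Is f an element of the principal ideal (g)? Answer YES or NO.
In Q[x] the ideal (g) consists of all multiples of g, so f ∈ (g) iff g | f, i.e. iff the remainder of f on division by g is 0. Divide f by g (g is monic, so eliminate the leading term of the running remainder at each step):
  leading term 3·x^3: subtract (3·x)·g(x) = 3·x^3 - 12·x^2, leaving -3·x^2 + 12·x
  leading term -3·x^2: subtract (-3)·g(x) = -3·x^2 + 12·x, leaving 0
The remainder is 0, so f(x) = g(x) · h(x) with h(x) = 3·x - 3. Hence g | f, i.e. f ∈ (g).

Final answer: YES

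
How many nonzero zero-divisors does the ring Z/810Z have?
Z/810Z has 593 nonzero zero-divisors

In Z/810Z each nonzero element is either a unit (gcd with 810 is 1) or a zero-divisor (gcd > 1). The number of units is φ(810): factorise 810 = 2 · 3^4 · 5, so φ(810) = (2 − 1) · (3^4 − 3^3) · (5 − 1) = 1 · 54 · 4 = 216. The nonzero elements number 810 − 1 = 809. Hence the nonzero zero-divisors number 809 − 216 = 593.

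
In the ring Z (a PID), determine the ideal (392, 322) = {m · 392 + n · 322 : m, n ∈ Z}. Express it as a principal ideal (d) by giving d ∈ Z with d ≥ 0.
In the PID Z, (a, b) is generated by gcd(a, b). Compute gcd(392, 322) with the extended Euclidean algorithm, tracking rows (r, s, t) with s·392 + t·322 = r:
  row A: (392, 1, 0)   [1·392 + 0·322 = 392]
  row B: (322, 0, 1)   [0·392 + 1·322 = 322]
  392 = 1·322 + 70   → row C = row A − 1·row B = (70, 1, −1)   [check: 1·392 − 1·322 = 70]
  322 = 4·70 + 42   → row D = row B − 4·row C = (42, −4, 5)   [check: −4·392 + 5·322 = 42]
  70 = 1·42 + 28   → row E = row C − 1·row D = (28, 5, −6)   [check: 5·392 − 6·322 = 28]
  42 = 1·28 + 14   → row F = row D − 1·row E = (14, −9, 11)   [check: −9·392 + 11·322 = 14]
  28 = 2·14 + 0   → remainder 0, stop. gcd = 14 (last nonzero row F).
So gcd(392, 322) = 14, with Bézout identity −9·392 + 11·322 = 14. Containment (⊇): the Bézout identity exhibits 14 as an element of (392, 322), giving (14) ⊆ (392, 322). Containment (⊆): since 14 | 392 and 14 | 322 (392 = 14·28, 322 = 14·23), every Z-linear combination of 392 and 322 is divisible by 14, so (392, 322) ⊆ (14). Therefore (392, 322) = (14), d = 14.

Final answer: (392, 322) = (14); d = 14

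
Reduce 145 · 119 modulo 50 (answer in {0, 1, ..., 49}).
Reduce the factors first: 145 ≡ 45, 119 ≡ 19 (mod 50), so 145 · 119 ≡ 45 · 19 (mod 50). 45 · 19 = 855. Dividing by 50: 855 = 17·50 + 5. So (145 · 119) mod 50 = 5.

Final answer: 5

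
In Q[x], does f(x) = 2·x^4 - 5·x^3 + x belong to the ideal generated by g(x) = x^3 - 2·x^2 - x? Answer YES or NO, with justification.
YES

In Q[x] the ideal (g) consists of all multiples of g, so f ∈ (g) iff g | f, i.e. iff the remainder of f on division by g is 0. Divide f by g (g is monic, so eliminate the leading term of the running remainder at each step):
  leading term 2·x^4: subtract (2·x)·g(x) = 2·x^4 - 4·x^3 - 2·x^2, leaving -x^3 + 2·x^2 + x
  leading term -x^3: subtract (-1)·g(x) = -x^3 + 2·x^2 + x, leaving 0
The remainder is 0, so f(x) = g(x) · h(x) with h(x) = 2·x - 1. Hence g | f, i.e. f ∈ (g).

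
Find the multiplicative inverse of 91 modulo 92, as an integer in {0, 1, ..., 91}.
Apply the extended Euclidean algorithm to (92, 91), tracking rows (r, s, t) with s·92 + t·91 = r. Each division r_prev = q·r_cur + r_new produces the new row as (previous row) − q·(current row):
  row A: (92, 1, 0)   [1·92 + 0·91 = 92]
  row B: (91, 0, 1)   [0·92 + 1·91 = 91]
  92 = 1·91 + 1   → row C = row A − 1·row B = (1, 1, −1)   [check: 1·92 − 1·91 = 1]
  91 = 91·1 + 0   → remainder 0, stop. gcd = 1 (last nonzero row C).
The gcd is 1, so 91 is invertible mod 92. The last nonzero row gives 1·92 − 1·91 = 1, so t = −1. So 91^(−1) ≡ −1 ≡ 91 (mod 92). Verify: 91 · 91 = 8281 ≡ 1 (mod 92). ✓

Final answer: 91^(−1) ≡ 91 (mod 92)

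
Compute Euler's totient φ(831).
φ is multiplicative, with φ(p^e) = p^e − p^(e−1). Factorise 831 = 3 · 277. Then
  φ(831) = (3 − 1) · (277 − 1) = 2 · 276 = 552.

Final answer: φ(831) = 552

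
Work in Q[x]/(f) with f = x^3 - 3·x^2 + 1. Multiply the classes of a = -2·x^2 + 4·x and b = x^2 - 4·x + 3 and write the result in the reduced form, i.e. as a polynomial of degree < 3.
a · b ≡ -4·x^2 + 14·x - 6 (mod f(x))

First multiply in Q[x] without reducing: a · b = -2·x^4 + 12·x^3 - 22·x^2 + 12·x. Now divide by f(x) = x^3 - 3·x^2 + 1, eliminating the leading term at each step:
  leading term -2·x^4: subtract (-2·x)·f(x) = -2·x^4 + 6·x^3 - 2·x, leaving 6·x^3 - 22·x^2 + 14·x
  leading term 6·x^3: subtract (6)·f(x) = 6·x^3 - 18·x^2 + 6, leaving -4·x^2 + 14·x - 6
The degree is now < 3, so this is the remainder. Hence a · b ≡ -4·x^2 + 14·x - 6 in Q[x]/(f).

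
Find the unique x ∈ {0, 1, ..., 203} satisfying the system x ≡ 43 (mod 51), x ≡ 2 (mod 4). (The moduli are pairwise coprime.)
The moduli 51, 4 are pairwise coprime, so by the CRT there is a unique solution mod 51·4 = 204.
Solve by successive substitution. Start with x ≡ 43 (mod 51).
  Combine with x ≡ 2 (mod 4): write x = 43 + 51·t and require 43 + 51·t ≡ 2 (mod 4), i.e. 51·t ≡ 2 − 43 ≡ 3 (mod 4). Since 51^(−1) ≡ 3 (mod 4) (51 ≡ 3 (mod 4)), t ≡ 3·3 ≡ 1 (mod 4). So x ≡ 43 + 51·1 = 94 (mod 204).
Unique solution in [0, 204): x = 94.

Final answer: x ≡ 94 (mod 204); the representative in [0, 204) is 94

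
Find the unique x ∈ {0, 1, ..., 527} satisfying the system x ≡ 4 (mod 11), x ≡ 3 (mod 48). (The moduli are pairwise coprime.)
x ≡ 147 (mod 528); the representative in [0, 528) is 147

The moduli 11, 48 are pairwise coprime, so by the CRT there is a unique solution mod 11·48 = 528.
Solve by successive substitution. Start with x ≡ 4 (mod 11).
  Combine with x ≡ 3 (mod 48): write x = 4 + 11·t and require 4 + 11·t ≡ 3 (mod 48), i.e. 11·t ≡ 3 − 4 ≡ 47 (mod 48). Since 11^(−1) ≡ 35 (mod 48), t ≡ 35·47 ≡ 13 (mod 48). So x ≡ 4 + 11·13 = 147 (mod 528).
Unique solution in [0, 528): x = 147.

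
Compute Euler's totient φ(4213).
φ(4213) = 3820

φ is multiplicative, with φ(p^e) = p^e − p^(e−1). Factorise 4213 = 11 · 383. Then
  φ(4213) = (11 − 1) · (383 − 1) = 10 · 382 = 3820.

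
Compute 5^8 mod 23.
Use repeated squaring. Binary(8) = 1000. Walk through the bits of the exponent 8 left-to-right: at each bit after the leading one, square the running value, then multiply by 5 if the bit is 1 (always reducing mod 23):
  bit 1 = 1 (leading): start with 5.
  bit 2 = 0: square 5^2 = 25 ≡ 2 (mod 23).
  bit 3 = 0: square 2^2 = 4 (mod 23).
  bit 4 = 0: square 4^2 = 16 (mod 23).
Final value: 5^8 ≡ 16 (mod 23).

Final answer: 16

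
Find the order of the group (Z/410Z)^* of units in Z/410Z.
(Z/410Z)^* consists of the classes a with gcd(a, 410) = 1, so its order is φ(410). φ is multiplicative, with φ(p^e) = p^e − p^(e−1). Factorise 410 = 2 · 5 · 41. Then
  φ(410) = (2 − 1) · (5 − 1) · (41 − 1) = 1 · 4 · 40 = 160.
Thus |(Z/410Z)^*| = 160.

Final answer: |(Z/410Z)^*| = 160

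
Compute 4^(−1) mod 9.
4^(−1) ≡ 7 (mod 9)

Apply the extended Euclidean algorithm to (9, 4), tracking rows (r, s, t) with s·9 + t·4 = r. Each division r_prev = q·r_cur + r_new produces the new row as (previous row) − q·(current row):
  row A: (9, 1, 0)   [1·9 + 0·4 = 9]
  row B: (4, 0, 1)   [0·9 + 1·4 = 4]
  9 = 2·4 + 1   → row C = row A − 2·row B = (1, 1, −2)   [check: 1·9 − 2·4 = 1]
  4 = 4·1 + 0   → remainder 0, stop. gcd = 1 (last nonzero row C).
The gcd is 1, so 4 is invertible mod 9. The last nonzero row gives 1·9 − 2·4 = 1, so t = −2. So 4^(−1) ≡ −2 ≡ 7 (mod 9). Verify: 4 · 7 = 28 ≡ 1 (mod 9). ✓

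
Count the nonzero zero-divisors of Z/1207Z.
Z/1207Z has 86 nonzero zero-divisors

In Z/1207Z each nonzero element is either a unit (gcd with 1207 is 1) or a zero-divisor (gcd > 1). The number of units is φ(1207): factorise 1207 = 17 · 71, so φ(1207) = (17 − 1) · (71 − 1) = 16 · 70 = 1120. The nonzero elements number 1207 − 1 = 1206. Hence the nonzero zero-divisors number 1206 − 1120 = 86.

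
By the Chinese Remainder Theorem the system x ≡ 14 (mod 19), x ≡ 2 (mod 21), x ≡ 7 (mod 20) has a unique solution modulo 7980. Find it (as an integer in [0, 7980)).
The moduli 19, 21, 20 are pairwise coprime, so by the CRT there is a unique solution mod 19·21·20 = 7980.
Solve by successive substitution. Start with x ≡ 14 (mod 19).
  Combine with x ≡ 2 (mod 21): write x = 14 + 19·t and require 14 + 19·t ≡ 2 (mod 21), i.e. 19·t ≡ 2 − 14 ≡ 9 (mod 21). Since 19^(−1) ≡ 10 (mod 21), t ≡ 10·9 ≡ 6 (mod 21). So x ≡ 14 + 19·6 = 128 (mod 399).
  Combine with x ≡ 7 (mod 20): write x = 128 + 399·t and require 128 + 399·t ≡ 7 (mod 20), i.e. 399·t ≡ 7 − 128 ≡ 19 (mod 20). Since 399^(−1) ≡ 19 (mod 20) (399 ≡ 19 (mod 20)), t ≡ 19·19 ≡ 1 (mod 20). So x ≡ 128 + 399·1 = 527 (mod 7980).
Unique solution in [0, 7980): x = 527.

Final answer: x ≡ 527 (mod 7980); the representative in [0, 7980) is 527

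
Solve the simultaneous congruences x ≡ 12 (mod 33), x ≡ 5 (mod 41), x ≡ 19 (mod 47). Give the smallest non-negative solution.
x ≡ 6975 (mod 63591); the representative in [0, 63591) is 6975

The moduli 33, 41, 47 are pairwise coprime, so by the CRT there is a unique solution mod 33·41·47 = 63591.
Solve by successive substitution. Start with x ≡ 12 (mod 33).
  Combine with x ≡ 5 (mod 41): write x = 12 + 33·t and require 12 + 33·t ≡ 5 (mod 41), i.e. 33·t ≡ 5 − 12 ≡ 34 (mod 41). Since 33^(−1) ≡ 5 (mod 41), t ≡ 5·34 ≡ 6 (mod 41). So x ≡ 12 + 33·6 = 210 (mod 1353).
  Combine with x ≡ 19 (mod 47): write x = 210 + 1353·t and require 210 + 1353·t ≡ 19 (mod 47), i.e. 1353·t ≡ 19 − 210 ≡ 44 (mod 47). Since 1353^(−1) ≡ 14 (mod 47) (1353 ≡ 37 (mod 47)), t ≡ 14·44 ≡ 5 (mod 47). So x ≡ 210 + 1353·5 = 6975 (mod 63591).
Unique solution in [0, 63591): x = 6975.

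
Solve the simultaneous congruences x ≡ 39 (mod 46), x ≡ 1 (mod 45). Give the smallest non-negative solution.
The moduli 46, 45 are pairwise coprime, so by the CRT there is a unique solution mod 46·45 = 2070.
Solve by successive substitution. Start with x ≡ 39 (mod 46).
  Combine with x ≡ 1 (mod 45): write x = 39 + 46·t and require 39 + 46·t ≡ 1 (mod 45), i.e. 46·t ≡ 1 − 39 ≡ 7 (mod 45). Since 46^(−1) ≡ 1 (mod 45) (46 ≡ 1 (mod 45)), t ≡ 1·7 ≡ 7 (mod 45). So x ≡ 39 + 46·7 = 361 (mod 2070).
Unique solution in [0, 2070): x = 361.

Final answer: x ≡ 361 (mod 2070); the representative in [0, 2070) is 361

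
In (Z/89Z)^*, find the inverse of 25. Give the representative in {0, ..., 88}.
25^(−1) ≡ 57 (mod 89)

Apply the extended Euclidean algorithm to (89, 25), tracking rows (r, s, t) with s·89 + t·25 = r. Each division r_prev = q·r_cur + r_new produces the new row as (previous row) − q·(current row):
  row A: (89, 1, 0)   [1·89 + 0·25 = 89]
  row B: (25, 0, 1)   [0·89 + 1·25 = 25]
  89 = 3·25 + 14   → row C = row A − 3·row B = (14, 1, −3)   [check: 1·89 − 3·25 = 14]
  25 = 1·14 + 11   → row D = row B − 1·row C = (11, −1, 4)   [check: −1·89 + 4·25 = 11]
  14 = 1·11 + 3   → row E = row C − 1·row D = (3, 2, −7)   [check: 2·89 − 7·25 = 3]
  11 = 3·3 + 2   → row F = row D − 3·row E = (2, −7, 25)   [check: −7·89 + 25·25 = 2]
  3 = 1·2 + 1   → row G = row E − 1·row F = (1, 9, −32)   [check: 9·89 − 32·25 = 1]
  2 = 2·1 + 0   → remainder 0, stop. gcd = 1 (last nonzero row G).
The gcd is 1, so 25 is invertible mod 89. The last nonzero row gives 9·89 − 32·25 = 1, so t = −32. So 25^(−1) ≡ −32 ≡ 57 (mod 89). Verify: 25 · 57 = 1425 ≡ 1 (mod 89). ✓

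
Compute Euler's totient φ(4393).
φ is multiplicative, with φ(p^e) = p^e − p^(e−1). Factorise 4393 = 23 · 191. Then
  φ(4393) = (23 − 1) · (191 − 1) = 22 · 190 = 4180.

Final answer: φ(4393) = 4180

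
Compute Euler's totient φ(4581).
φ(4581) = 3048

φ is multiplicative, with φ(p^e) = p^e − p^(e−1). Factorise 4581 = 3^2 · 509. Then
  φ(4581) = (3^2 − 3^1) · (509 − 1) = 6 · 508 = 3048.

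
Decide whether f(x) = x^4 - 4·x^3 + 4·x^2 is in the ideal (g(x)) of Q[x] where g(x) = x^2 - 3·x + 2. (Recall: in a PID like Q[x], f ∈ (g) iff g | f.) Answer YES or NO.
NO

In Q[x] the ideal (g) consists of all multiples of g, so f ∈ (g) iff g | f, i.e. iff the remainder of f on division by g is 0. Divide f by g (g is monic, so eliminate the leading term of the running remainder at each step):
  leading term x^4: subtract (x^2)·g(x) = x^4 - 3·x^3 + 2·x^2, leaving -x^3 + 2·x^2
  leading term -x^3: subtract (-x)·g(x) = -x^3 + 3·x^2 - 2·x, leaving -x^2 + 2·x
  leading term -x^2: subtract (-1)·g(x) = -x^2 + 3·x - 2, leaving 2 - x
The remainder r(x) = 2 - x ≠ 0 (and deg r < deg g), so g ∤ f, i.e. f ∉ (g).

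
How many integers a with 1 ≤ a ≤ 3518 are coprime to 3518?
The number of a ∈ {1, ..., 3518} with gcd(a, 3518) = 1 is by definition Euler's totient φ(3518). φ is multiplicative, with φ(p^e) = p^e − p^(e−1). Factorise 3518 = 2 · 1759. Then
  φ(3518) = (2 − 1) · (1759 − 1) = 1 · 1758 = 1758.
So there are 1758 such integers.

Final answer: 1758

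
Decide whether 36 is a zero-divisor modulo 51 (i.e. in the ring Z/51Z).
YES

gcd(36, 51) = 3 > 1, so 36 is not a unit in Z/51Z. In Z/nZ every nonzero non-unit is a zero-divisor: explicitly, take b = 51/gcd = 17 ≠ 0 (mod 51); then 36·17 = 612 = 12·51, i.e. 36·17 ≡ 0 (mod 51). So 36 is a zero-divisor.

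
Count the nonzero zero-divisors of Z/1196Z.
In Z/1196Z each nonzero element is either a unit (gcd with 1196 is 1) or a zero-divisor (gcd > 1). The number of units is φ(1196): factorise 1196 = 2^2 · 13 · 23, so φ(1196) = (2^2 − 2^1) · (13 − 1) · (23 − 1) = 2 · 12 · 22 = 528. The nonzero elements number 1196 − 1 = 1195. Hence the nonzero zero-divisors number 1195 − 528 = 667.

Final answer: Z/1196Z has 667 nonzero zero-divisors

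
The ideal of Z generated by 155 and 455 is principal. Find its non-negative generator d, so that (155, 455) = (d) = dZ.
(155, 455) = (5); d = 5

In the PID Z, (a, b) is generated by gcd(a, b). Compute gcd(455, 155) with the extended Euclidean algorithm, tracking rows (r, s, t) with s·455 + t·155 = r:
  row A: (455, 1, 0)   [1·455 + 0·155 = 455]
  row B: (155, 0, 1)   [0·455 + 1·155 = 155]
  455 = 2·155 + 145   → row C = row A − 2·row B = (145, 1, −2)   [check: 1·455 − 2·155 = 145]
  155 = 1·145 + 10   → row D = row B − 1·row C = (10, −1, 3)   [check: −1·455 + 3·155 = 10]
  145 = 14·10 + 5   → row E = row C − 14·row D = (5, 15, −44)   [check: 15·455 − 44·155 = 5]
  10 = 2·5 + 0   → remainder 0, stop. gcd = 5 (last nonzero row E).
So gcd(155, 455) = 5, with Bézout identity 15·455 − 44·155 = 5. Containment (⊇): the Bézout identity exhibits 5 as an element of (155, 455), giving (5) ⊆ (155, 455). Containment (⊆): since 5 | 155 and 5 | 455 (155 = 5·31, 455 = 5·91), every Z-linear combination of 155 and 455 is divisible by 5, so (155, 455) ⊆ (5). Therefore (155, 455) = (5), d = 5.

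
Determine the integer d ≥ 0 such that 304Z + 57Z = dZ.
In the PID Z, (a, b) is generated by gcd(a, b). Compute gcd(304, 57) with the extended Euclidean algorithm, tracking rows (r, s, t) with s·304 + t·57 = r:
  row A: (304, 1, 0)   [1·304 + 0·57 = 304]
  row B: (57, 0, 1)   [0·304 + 1·57 = 57]
  304 = 5·57 + 19   → row C = row A − 5·row B = (19, 1, −5)   [check: 1·304 − 5·57 = 19]
  57 = 3·19 + 0   → remainder 0, stop. gcd = 19 (last nonzero row C).
So gcd(304, 57) = 19, with Bézout identity 1·304 − 5·57 = 19. Containment (⊇): the Bézout identity exhibits 19 as an element of (304, 57), giving (19) ⊆ (304, 57). Containment (⊆): since 19 | 304 and 19 | 57 (304 = 19·16, 57 = 19·3), every Z-linear combination of 304 and 57 is divisible by 19, so (304, 57) ⊆ (19). Therefore (304, 57) = (19), d = 19.

Final answer: (304, 57) = (19); d = 19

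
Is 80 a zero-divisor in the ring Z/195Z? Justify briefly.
gcd(80, 195) = 5 > 1, so 80 is not a unit in Z/195Z. In Z/nZ every nonzero non-unit is a zero-divisor: explicitly, take b = 195/gcd = 39 ≠ 0 (mod 195); then 80·39 = 3120 = 16·195, i.e. 80·39 ≡ 0 (mod 195). So 80 is a zero-divisor.

Final answer: YES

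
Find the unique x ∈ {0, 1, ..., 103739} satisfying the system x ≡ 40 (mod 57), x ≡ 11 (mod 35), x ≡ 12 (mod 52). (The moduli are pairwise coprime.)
The moduli 57, 35, 52 are pairwise coprime, so by the CRT there is a unique solution mod 57·35·52 = 103740.
Solve by successive substitution. Start with x ≡ 40 (mod 57).
  Combine with x ≡ 11 (mod 35): write x = 40 + 57·t and require 40 + 57·t ≡ 11 (mod 35), i.e. 57·t ≡ 11 − 40 ≡ 6 (mod 35). Since 57^(−1) ≡ 8 (mod 35) (57 ≡ 22 (mod 35)), t ≡ 8·6 ≡ 13 (mod 35). So x ≡ 40 + 57·13 = 781 (mod 1995).
  Combine with x ≡ 12 (mod 52): write x = 781 + 1995·t and require 781 + 1995·t ≡ 12 (mod 52), i.e. 1995·t ≡ 12 − 781 ≡ 11 (mod 52). Since 1995^(−1) ≡ 11 (mod 52) (1995 ≡ 19 (mod 52)), t ≡ 11·11 ≡ 17 (mod 52). So x ≡ 781 + 1995·17 = 34696 (mod 103740).
Unique solution in [0, 103740): x = 34696.

Final answer: x ≡ 34696 (mod 103740); the representative in [0, 103740) is 34696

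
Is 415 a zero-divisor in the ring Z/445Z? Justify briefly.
gcd(415, 445) = 5 > 1, so 415 is not a unit in Z/445Z. In Z/nZ every nonzero non-unit is a zero-divisor: explicitly, take b = 445/gcd = 89 ≠ 0 (mod 445); then 415·89 = 36935 = 83·445, i.e. 415·89 ≡ 0 (mod 445). So 415 is a zero-divisor.

Final answer: YES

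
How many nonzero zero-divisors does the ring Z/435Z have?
In Z/435Z each nonzero element is either a unit (gcd with 435 is 1) or a zero-divisor (gcd > 1). The number of units is φ(435): factorise 435 = 3 · 5 · 29, so φ(435) = (3 − 1) · (5 − 1) · (29 − 1) = 2 · 4 · 28 = 224. The nonzero elements number 435 − 1 = 434. Hence the nonzero zero-divisors number 434 − 224 = 210.

Final answer: Z/435Z has 210 nonzero zero-divisors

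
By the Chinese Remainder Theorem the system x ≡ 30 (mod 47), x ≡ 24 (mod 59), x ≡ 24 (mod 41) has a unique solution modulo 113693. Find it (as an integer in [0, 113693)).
The moduli 47, 59, 41 are pairwise coprime, so by the CRT there is a unique solution mod 47·59·41 = 113693.
Solve by successive substitution. Start with x ≡ 30 (mod 47).
  Combine with x ≡ 24 (mod 59): write x = 30 + 47·t and require 30 + 47·t ≡ 24 (mod 59), i.e. 47·t ≡ 24 − 30 ≡ 53 (mod 59). Since 47^(−1) ≡ 54 (mod 59), t ≡ 54·53 ≡ 30 (mod 59). So x ≡ 30 + 47·30 = 1440 (mod 2773).
  Combine with x ≡ 24 (mod 41): write x = 1440 + 2773·t and require 1440 + 2773·t ≡ 24 (mod 41), i.e. 2773·t ≡ 24 − 1440 ≡ 19 (mod 41). Since 2773^(−1) ≡ 30 (mod 41) (2773 ≡ 26 (mod 41)), t ≡ 30·19 ≡ 37 (mod 41). So x ≡ 1440 + 2773·37 = 104041 (mod 113693).
Unique solution in [0, 113693): x = 104041.

Final answer: x ≡ 104041 (mod 113693); the representative in [0, 113693) is 104041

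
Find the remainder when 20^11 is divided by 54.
32

Use repeated squaring. Binary(11) = 1011. Walk through the bits of the exponent 11 left-to-right: at each bit after the leading one, square the running value, then multiply by 20 if the bit is 1 (always reducing mod 54):
  bit 1 = 1 (leading): start with 20.
  bit 2 = 0: square 20^2 = 400 ≡ 22 (mod 54).
  bit 3 = 1: square 22^2 = 484 ≡ 52; bit is 1, so multiply 52·20 = 1040 ≡ 14 (mod 54).
  bit 4 = 1: square 14^2 = 196 ≡ 34; bit is 1, so multiply 34·20 = 680 ≡ 32 (mod 54).
Final value: 20^11 ≡ 32 (mod 54).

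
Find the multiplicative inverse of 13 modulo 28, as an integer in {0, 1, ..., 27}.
Apply the extended Euclidean algorithm to (28, 13), tracking rows (r, s, t) with s·28 + t·13 = r. Each division r_prev = q·r_cur + r_new produces the new row as (previous row) − q·(current row):
  row A: (28, 1, 0)   [1·28 + 0·13 = 28]
  row B: (13, 0, 1)   [0·28 + 1·13 = 13]
  28 = 2·13 + 2   → row C = row A − 2·row B = (2, 1, −2)   [check: 1·28 − 2·13 = 2]
  13 = 6·2 + 1   → row D = row B − 6·row C = (1, −6, 13)   [check: −6·28 + 13·13 = 1]
  2 = 2·1 + 0   → remainder 0, stop. gcd = 1 (last nonzero row D).
The gcd is 1, so 13 is invertible mod 28. The last nonzero row gives −6·28 + 13·13 = 1, so t = 13. So 13^(−1) ≡ 13 (mod 28). Verify: 13 · 13 = 169 ≡ 1 (mod 28). ✓

Final answer: 13^(−1) ≡ 13 (mod 28)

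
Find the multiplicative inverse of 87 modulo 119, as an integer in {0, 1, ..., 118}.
Apply the extended Euclidean algorithm to (119, 87), tracking rows (r, s, t) with s·119 + t·87 = r. Each division r_prev = q·r_cur + r_new produces the new row as (previous row) − q·(current row):
  row A: (119, 1, 0)   [1·119 + 0·87 = 119]
  row B: (87, 0, 1)   [0·119 + 1·87 = 87]
  119 = 1·87 + 32   → row C = row A − 1·row B = (32, 1, −1)   [check: 1·119 − 1·87 = 32]
  87 = 2·32 + 23   → row D = row B − 2·row C = (23, −2, 3)   [check: −2·119 + 3·87 = 23]
  32 = 1·23 + 9   → row E = row C − 1·row D = (9, 3, −4)   [check: 3·119 − 4·87 = 9]
  23 = 2·9 + 5   → row F = row D − 2·row E = (5, −8, 11)   [check: −8·119 + 11·87 = 5]
  9 = 1·5 + 4   → row G = row E − 1·row F = (4, 11, −15)   [check: 11·119 − 15·87 = 4]
  5 = 1·4 + 1   → row H = row F − 1·row G = (1, −19, 26)   [check: −19·119 + 26·87 = 1]
  4 = 4·1 + 0   → remainder 0, stop. gcd = 1 (last nonzero row H).
The gcd is 1, so 87 is invertible mod 119. The last nonzero row gives −19·119 + 26·87 = 1, so t = 26. So 87^(−1) ≡ 26 (mod 119). Verify: 87 · 26 = 2262 ≡ 1 (mod 119). ✓

Final answer: 87^(−1) ≡ 26 (mod 119)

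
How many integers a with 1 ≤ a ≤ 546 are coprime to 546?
The number of a ∈ {1, ..., 546} with gcd(a, 546) = 1 is by definition Euler's totient φ(546). φ is multiplicative, with φ(p^e) = p^e − p^(e−1). Factorise 546 = 2 · 3 · 7 · 13. Then
  φ(546) = (2 − 1) · (3 − 1) · (7 − 1) · (13 − 1) = 1 · 2 · 6 · 12 = 144.
So there are 144 such integers.

Final answer: 144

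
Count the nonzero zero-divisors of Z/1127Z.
Z/1127Z has 202 nonzero zero-divisors

In Z/1127Z each nonzero element is either a unit (gcd with 1127 is 1) or a zero-divisor (gcd > 1). The number of units is φ(1127): factorise 1127 = 7^2 · 23, so φ(1127) = (7^2 − 7^1) · (23 − 1) = 42 · 22 = 924. The nonzero elements number 1127 − 1 = 1126. Hence the nonzero zero-divisors number 1126 − 924 = 202.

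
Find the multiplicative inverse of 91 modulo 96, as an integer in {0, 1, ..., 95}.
91^(−1) ≡ 19 (mod 96)

Apply the extended Euclidean algorithm to (96, 91), tracking rows (r, s, t) with s·96 + t·91 = r. Each division r_prev = q·r_cur + r_new produces the new row as (previous row) − q·(current row):
  row A: (96, 1, 0)   [1·96 + 0·91 = 96]
  row B: (91, 0, 1)   [0·96 + 1·91 = 91]
  96 = 1·91 + 5   → row C = row A − 1·row B = (5, 1, −1)   [check: 1·96 − 1·91 = 5]
  91 = 18·5 + 1   → row D = row B − 18·row C = (1, −18, 19)   [check: −18·96 + 19·91 = 1]
  5 = 5·1 + 0   → remainder 0, stop. gcd = 1 (last nonzero row D).
The gcd is 1, so 91 is invertible mod 96. The last nonzero row gives −18·96 + 19·91 = 1, so t = 19. So 91^(−1) ≡ 19 (mod 96). Verify: 91 · 19 = 1729 ≡ 1 (mod 96). ✓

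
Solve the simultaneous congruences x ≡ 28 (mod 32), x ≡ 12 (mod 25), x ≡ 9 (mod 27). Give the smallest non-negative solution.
x ≡ 13212 (mod 21600); the representative in [0, 21600) is 13212

The moduli 32, 25, 27 are pairwise coprime, so by the CRT there is a unique solution mod 32·25·27 = 21600.
Solve by successive substitution. Start with x ≡ 28 (mod 32).
  Combine with x ≡ 12 (mod 25): write x = 28 + 32·t and require 28 + 32·t ≡ 12 (mod 25), i.e. 32·t ≡ 12 − 28 ≡ 9 (mod 25). Since 32^(−1) ≡ 18 (mod 25) (32 ≡ 7 (mod 25)), t ≡ 18·9 ≡ 12 (mod 25). So x ≡ 28 + 32·12 = 412 (mod 800).
  Combine with x ≡ 9 (mod 27): write x = 412 + 800·t and require 412 + 800·t ≡ 9 (mod 27), i.e. 800·t ≡ 9 − 412 ≡ 2 (mod 27). Since 800^(−1) ≡ 8 (mod 27) (800 ≡ 17 (mod 27)), t ≡ 8·2 ≡ 16 (mod 27). So x ≡ 412 + 800·16 = 13212 (mod 21600).
Unique solution in [0, 21600): x = 13212.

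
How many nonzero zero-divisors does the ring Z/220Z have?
Z/220Z has 139 nonzero zero-divisors

In Z/220Z each nonzero element is either a unit (gcd with 220 is 1) or a zero-divisor (gcd > 1). The number of units is φ(220): factorise 220 = 2^2 · 5 · 11, so φ(220) = (2^2 − 2^1) · (5 − 1) · (11 − 1) = 2 · 4 · 10 = 80. The nonzero elements number 220 − 1 = 219. Hence the nonzero zero-divisors number 219 − 80 = 139.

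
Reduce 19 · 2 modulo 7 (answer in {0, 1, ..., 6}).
3

Reduce the factors first: 19 ≡ 5 (mod 7), so 19 · 2 ≡ 5 · 2 (mod 7). 5 · 2 = 10. Dividing by 7: 10 = 1·7 + 3. So (19 · 2) mod 7 = 3.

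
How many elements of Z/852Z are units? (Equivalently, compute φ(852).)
An element a ∈ Z/852Z is a unit iff gcd(a, 852) = 1, so the number of units is φ(852). φ is multiplicative, with φ(p^e) = p^e − p^(e−1). Factorise 852 = 2^2 · 3 · 71. Then
  φ(852) = (2^2 − 2^1) · (3 − 1) · (71 − 1) = 2 · 2 · 70 = 280.

Final answer: Z/852Z has φ(852) = 280 units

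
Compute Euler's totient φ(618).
φ is multiplicative, with φ(p^e) = p^e − p^(e−1). Factorise 618 = 2 · 3 · 103. Then
  φ(618) = (2 − 1) · (3 − 1) · (103 − 1) = 1 · 2 · 102 = 204.

Final answer: φ(618) = 204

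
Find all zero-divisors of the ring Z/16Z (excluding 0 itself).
An element a ∈ Z/16Z (with a ≠ 0) is a zero-divisor iff gcd(a, 16) > 1 (because a is a unit precisely when gcd(a, n) = 1, and in Z/nZ every nonzero, non-unit element is a zero-divisor). Scan a = 1, ..., 15 and keep those with gcd(a, 16) > 1:
  gcd(2, 16) = 2, gcd(4, 16) = 4, gcd(6, 16) = 2, gcd(8, 16) = 8, gcd(10, 16) = 2, gcd(12, 16) = 4, gcd(14, 16) = 2.
All other a ∈ {1, ..., 15} have gcd(a, 16) = 1 and are units. So the nonzero zero-divisors are exactly the 7 values of a appearing in this scan.

Final answer: nonzero zero-divisors of Z/16Z = {2, 4, 6, 8, 10, 12, 14}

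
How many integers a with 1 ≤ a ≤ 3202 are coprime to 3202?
The number of a ∈ {1, ..., 3202} with gcd(a, 3202) = 1 is by definition Euler's totient φ(3202). φ is multiplicative, with φ(p^e) = p^e − p^(e−1). Factorise 3202 = 2 · 1601. Then
  φ(3202) = (2 − 1) · (1601 − 1) = 1 · 1600 = 1600.
So there are 1600 such integers.

Final answer: 1600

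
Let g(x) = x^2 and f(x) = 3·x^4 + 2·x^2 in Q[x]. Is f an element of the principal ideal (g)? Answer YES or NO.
YES

In Q[x] the ideal (g) consists of all multiples of g, so f ∈ (g) iff g | f, i.e. iff the remainder of f on division by g is 0. Divide f by g (g is monic, so eliminate the leading term of the running remainder at each step):
  leading term 3·x^4: subtract (3·x^2)·g(x) = 3·x^4, leaving 2·x^2
  leading term 2·x^2: subtract (2)·g(x) = 2·x^2, leaving 0
The remainder is 0, so f(x) = g(x) · h(x) with h(x) = 3·x^2 + 2. Hence g | f, i.e. f ∈ (g).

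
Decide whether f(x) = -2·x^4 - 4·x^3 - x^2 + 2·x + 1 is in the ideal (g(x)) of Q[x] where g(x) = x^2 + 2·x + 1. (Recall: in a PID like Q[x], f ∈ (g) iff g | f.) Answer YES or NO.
YES

In Q[x] the ideal (g) consists of all multiples of g, so f ∈ (g) iff g | f, i.e. iff the remainder of f on division by g is 0. Divide f by g (g is monic, so eliminate the leading term of the running remainder at each step):
  leading term -2·x^4: subtract (-2·x^2)·g(x) = -2·x^4 - 4·x^3 - 2·x^2, leaving x^2 + 2·x + 1
  leading term x^2: subtract (1)·g(x) = x^2 + 2·x + 1, leaving 0
The remainder is 0, so f(x) = g(x) · h(x) with h(x) = 1 - 2·x^2. Hence g | f, i.e. f ∈ (g).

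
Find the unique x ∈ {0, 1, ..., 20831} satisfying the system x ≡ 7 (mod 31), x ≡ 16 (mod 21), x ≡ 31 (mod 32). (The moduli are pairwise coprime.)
x ≡ 11167 (mod 20832); the representative in [0, 20832) is 11167

The moduli 31, 21, 32 are pairwise coprime, so by the CRT there is a unique solution mod 31·21·32 = 20832.
Solve by successive substitution. Start with x ≡ 7 (mod 31).
  Combine with x ≡ 16 (mod 21): write x = 7 + 31·t and require 7 + 31·t ≡ 16 (mod 21), i.e. 31·t ≡ 16 − 7 ≡ 9 (mod 21). Since 31^(−1) ≡ 19 (mod 21) (31 ≡ 10 (mod 21)), t ≡ 19·9 ≡ 3 (mod 21). So x ≡ 7 + 31·3 = 100 (mod 651).
  Combine with x ≡ 31 (mod 32): write x = 100 + 651·t and require 100 + 651·t ≡ 31 (mod 32), i.e. 651·t ≡ 31 − 100 ≡ 27 (mod 32). Since 651^(−1) ≡ 3 (mod 32) (651 ≡ 11 (mod 32)), t ≡ 3·27 ≡ 17 (mod 32). So x ≡ 100 + 651·17 = 11167 (mod 20832).
Unique solution in [0, 20832): x = 11167.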